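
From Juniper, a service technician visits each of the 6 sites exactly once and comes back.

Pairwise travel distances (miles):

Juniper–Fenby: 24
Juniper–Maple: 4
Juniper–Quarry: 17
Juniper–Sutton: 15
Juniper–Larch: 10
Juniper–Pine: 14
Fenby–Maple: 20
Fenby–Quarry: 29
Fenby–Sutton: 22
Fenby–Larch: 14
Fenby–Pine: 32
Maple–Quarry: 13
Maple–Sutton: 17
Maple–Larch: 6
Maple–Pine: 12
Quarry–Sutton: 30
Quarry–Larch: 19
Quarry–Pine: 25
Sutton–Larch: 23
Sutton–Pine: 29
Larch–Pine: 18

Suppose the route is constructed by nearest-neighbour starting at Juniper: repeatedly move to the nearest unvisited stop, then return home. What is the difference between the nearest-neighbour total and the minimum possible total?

From Juniper: Maple=4, Larch=10, Pine=14, Sutton=15, Quarry=17, Fenby=24 → choose Maple (4).
From Maple: Larch=6, Pine=12, Quarry=13, Sutton=17, Fenby=20 → choose Larch (6).
From Larch: Fenby=14, Pine=18, Quarry=19, Sutton=23 → choose Fenby (14).
From Fenby: Sutton=22, Quarry=29, Pine=32 → choose Sutton (22).
From Sutton: Pine=29, Quarry=30 → choose Pine (29).
From Pine: Quarry=25 → choose Quarry (25).
NN route Juniper → Maple → Larch → Fenby → Sutton → Pine → Quarry → Juniper costs 117.
Optimal: Juniper → Sutton → Fenby → Larch → Maple → Quarry → Pine → Juniper costs 109 (by enumerating all 360 distinct tours).
Excess = 117 − 109 = 8.

8 miles longer than the optimal tour.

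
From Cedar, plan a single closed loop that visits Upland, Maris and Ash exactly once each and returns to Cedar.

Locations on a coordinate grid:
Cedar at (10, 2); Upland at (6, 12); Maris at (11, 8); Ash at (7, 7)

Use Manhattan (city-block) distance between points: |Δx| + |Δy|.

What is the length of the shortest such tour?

There are 3 distinct closed tours to check (reversals are equivalent).
Cedar-Upland-Maris-Ash-Cedar: 14+9+5+8 = 36
Cedar-Upland-Ash-Maris-Cedar: 14+6+5+7 = 32
Cedar-Maris-Upland-Ash-Cedar: 7+9+6+8 = 30
The minimum is 30.
One optimal route: Cedar → Maris → Upland → Ash → Cedar (or its reverse).

Minimum total distance: 30.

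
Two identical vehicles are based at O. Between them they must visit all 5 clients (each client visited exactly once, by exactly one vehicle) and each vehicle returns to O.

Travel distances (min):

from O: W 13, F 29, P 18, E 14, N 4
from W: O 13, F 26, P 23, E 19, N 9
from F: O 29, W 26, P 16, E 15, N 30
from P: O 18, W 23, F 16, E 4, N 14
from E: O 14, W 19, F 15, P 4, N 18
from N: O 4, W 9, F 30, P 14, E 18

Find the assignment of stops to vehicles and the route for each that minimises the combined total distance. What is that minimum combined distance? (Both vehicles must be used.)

Try each way of splitting the stops between the two vehicles (each non-empty) and, for each split, find the best tour for each vehicle:
  {W} + {F, P, E, N}: 26 + 63 = 89
  {F} + {W, P, E, N}: 58 + 54 = 112
  {W, F} + {P, E, N}: 68 + 36 = 104
  {P} + {W, F, E, N}: 36 + 68 = 104
  {W, P} + {F, E, N}: 54 + 63 = 117
  {F, P} + {W, E, N}: 63 + 46 = 109
  … (15 splits in total)
  {W, F, P, E} + {N}: 73 + 8 = 81  ← best
Best: vehicle 1 O → W → F → P → E → O = 73; vehicle 2 O → N → O = 8; combined 81.

81 min — the smallest possible combined total.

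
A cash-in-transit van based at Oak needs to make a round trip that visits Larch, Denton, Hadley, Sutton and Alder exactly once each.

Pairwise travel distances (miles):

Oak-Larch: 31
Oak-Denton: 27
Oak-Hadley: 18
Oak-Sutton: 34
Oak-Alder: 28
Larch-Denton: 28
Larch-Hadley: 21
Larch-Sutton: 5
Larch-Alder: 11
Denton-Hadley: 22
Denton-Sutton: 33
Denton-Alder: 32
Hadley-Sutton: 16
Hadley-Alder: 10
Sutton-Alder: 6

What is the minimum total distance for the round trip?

94 miles — the shortest possible round trip.

Oak-Larch-Denton-Hadley-Sutton-Alder-Oak: 31+28+22+16+6+28 = 131
Oak-Larch-Denton-Hadley-Alder-Sutton-Oak: 31+28+22+10+6+34 = 131
Oak-Larch-Denton-Sutton-Hadley-Alder-Oak: 31+28+33+16+10+28 = 146
Oak-Larch-Denton-Sutton-Alder-Hadley-Oak: 31+28+33+6+10+18 = 126
Oak-Larch-Denton-Alder-Hadley-Sutton-Oak: 31+28+32+10+16+34 = 151
Oak-Larch-Denton-Alder-Sutton-Hadley-Oak: 31+28+32+6+16+18 = 131
Oak-Larch-Hadley-Denton-Sutton-Alder-Oak: 31+21+22+33+6+28 = 141
Oak-Larch-Hadley-Denton-Alder-Sutton-Oak: 31+21+22+32+6+34 = 146
Oak-Larch-Hadley-Sutton-Denton-Alder-Oak: 31+21+16+33+32+28 = 161
Oak-Larch-Hadley-Sutton-Alder-Denton-Oak: 31+21+16+6+32+27 = 133
Oak-Larch-Hadley-Alder-Denton-Sutton-Oak: 31+21+10+32+33+34 = 161
Oak-Larch-Hadley-Alder-Sutton-Denton-Oak: 31+21+10+6+33+27 = 128
Oak-Larch-Sutton-Denton-Hadley-Alder-Oak: 31+5+33+22+10+28 = 129
Oak-Larch-Sutton-Denton-Alder-Hadley-Oak: 31+5+33+32+10+18 = 129
… (46 more)
Oak-Denton-Larch-Sutton-Alder-Hadley-Oak: 27+28+5+6+10+18 = 94  ← best
The minimum is 94.
One optimal route: Oak → Denton → Larch → Sutton → Alder → Hadley → Oak (or its reverse).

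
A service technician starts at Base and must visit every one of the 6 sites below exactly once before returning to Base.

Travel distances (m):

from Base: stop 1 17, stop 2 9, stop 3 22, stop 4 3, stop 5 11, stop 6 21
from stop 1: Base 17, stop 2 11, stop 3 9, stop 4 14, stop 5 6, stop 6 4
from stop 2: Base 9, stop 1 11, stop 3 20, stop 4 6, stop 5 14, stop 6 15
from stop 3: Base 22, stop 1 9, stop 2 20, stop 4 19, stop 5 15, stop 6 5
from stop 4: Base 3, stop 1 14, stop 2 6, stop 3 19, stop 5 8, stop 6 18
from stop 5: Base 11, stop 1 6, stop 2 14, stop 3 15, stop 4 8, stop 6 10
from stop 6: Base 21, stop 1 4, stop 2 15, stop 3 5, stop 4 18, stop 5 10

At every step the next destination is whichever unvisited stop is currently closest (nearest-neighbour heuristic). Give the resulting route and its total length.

Nearest-neighbour total = 55 m; route Base → stop 4 → stop 2 → stop 1 → stop 6 → stop 3 → stop 5 → Base.

From Base: distances to unvisited — stop 4=3, stop 2=9, stop 5=11, stop 1=17, stop 6=21, stop 3=22. Nearest is stop 4 (3).
From stop 4: distances to unvisited — stop 2=6, stop 5=8, stop 1=14, stop 6=18, stop 3=19. Nearest is stop 2 (6).
From stop 2: distances to unvisited — stop 1=11, stop 5=14, stop 6=15, stop 3=20. Nearest is stop 1 (11).
From stop 1: distances to unvisited — stop 6=4, stop 5=6, stop 3=9. Nearest is stop 6 (4).
From stop 6: distances to unvisited — stop 3=5, stop 5=10. Nearest is stop 3 (5).
From stop 3: distances to unvisited — stop 5=15. Nearest is stop 5 (15).
Return stop 5→Base: 11.
Total = 3 + 6 + 11 + 4 + 5 + 15 + 11 = 55.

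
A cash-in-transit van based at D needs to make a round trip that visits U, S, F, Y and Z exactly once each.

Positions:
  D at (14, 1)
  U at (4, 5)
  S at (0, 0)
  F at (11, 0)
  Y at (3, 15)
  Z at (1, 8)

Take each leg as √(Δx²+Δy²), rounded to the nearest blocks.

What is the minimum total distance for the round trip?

Minimum total distance: 49 blocks.

With 5 stops there are 5!/2 = 60 distinct round trips (a route and its reverse cost the same).
D-U-S-F-Y-Z-D: 11+6+11+17+7+15 = 67
D-U-S-F-Z-Y-D: 11+6+11+13+7+18 = 66
D-U-S-Y-F-Z-D: 11+6+15+17+13+15 = 77
D-U-S-Y-Z-F-D: 11+6+15+7+13+3 = 55
D-U-S-Z-F-Y-D: 11+6+8+13+17+18 = 73
D-U-S-Z-Y-F-D: 11+6+8+7+17+3 = 52
D-U-F-S-Y-Z-D: 11+9+11+15+7+15 = 68
D-U-F-S-Z-Y-D: 11+9+11+8+7+18 = 64
D-U-F-Y-S-Z-D: 11+9+17+15+8+15 = 75
D-U-F-Y-Z-S-D: 11+9+17+7+8+14 = 66
D-U-F-Z-S-Y-D: 11+9+13+8+15+18 = 74
D-U-F-Z-Y-S-D: 11+9+13+7+15+14 = 69
D-U-Y-S-F-Z-D: 11+10+15+11+13+15 = 75
D-U-Y-S-Z-F-D: 11+10+15+8+13+3 = 60
… (46 more)
D-F-S-U-Z-Y-D: 3+11+6+4+7+18 = 49  ← best
The minimum is 49.
One optimal route: D → F → S → U → Z → Y → D (or its reverse).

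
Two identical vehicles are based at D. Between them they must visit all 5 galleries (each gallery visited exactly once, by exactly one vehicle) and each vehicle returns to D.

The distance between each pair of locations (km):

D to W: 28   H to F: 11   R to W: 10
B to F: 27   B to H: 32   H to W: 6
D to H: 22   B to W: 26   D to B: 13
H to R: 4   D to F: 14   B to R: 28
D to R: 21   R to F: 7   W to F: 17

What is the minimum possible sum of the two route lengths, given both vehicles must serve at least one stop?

Try each way of splitting the stops between the two vehicles (each non-empty) and, for each split, find the best tour for each vehicle:
  {B} + {H, R, W, F}: 26 + 59 = 85
  {H} + {B, R, W, F}: 44 + 70 = 114
  {B, H} + {R, W, F}: 67 + 59 = 126
  {R} + {B, H, W, F}: 42 + 70 = 112
  {B, R} + {H, W, F}: 62 + 59 = 121
  {H, R} + {B, W, F}: 47 + 70 = 117
  … (15 splits in total)
Best: vehicle 1 D → B → D = 26; vehicle 2 D → H → W → R → F → D = 59; combined 85.

85 km — the smallest possible combined total.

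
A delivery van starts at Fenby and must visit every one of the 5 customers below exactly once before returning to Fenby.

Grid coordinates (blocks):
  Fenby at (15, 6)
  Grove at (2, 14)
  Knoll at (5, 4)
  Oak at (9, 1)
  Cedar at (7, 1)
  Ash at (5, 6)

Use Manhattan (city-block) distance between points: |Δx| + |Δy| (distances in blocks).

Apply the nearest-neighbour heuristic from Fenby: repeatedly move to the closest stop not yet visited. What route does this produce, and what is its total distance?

60 blocks along Fenby → Ash → Knoll → Cedar → Oak → Grove → Fenby.

From Fenby: distances to unvisited — Ash=10, Oak=11, Knoll=12, Cedar=13, Grove=21. Nearest is Ash (10).
From Ash: distances to unvisited — Knoll=2, Cedar=7, Oak=9, Grove=11. Nearest is Knoll (2).
From Knoll: distances to unvisited — Cedar=5, Oak=7, Grove=13. Nearest is Cedar (5).
From Cedar: distances to unvisited — Oak=2, Grove=18. Nearest is Oak (2).
From Oak: distances to unvisited — Grove=20. Nearest is Grove (20).
Return Grove→Fenby: 21.
Total = 10 + 2 + 5 + 2 + 20 + 21 = 60.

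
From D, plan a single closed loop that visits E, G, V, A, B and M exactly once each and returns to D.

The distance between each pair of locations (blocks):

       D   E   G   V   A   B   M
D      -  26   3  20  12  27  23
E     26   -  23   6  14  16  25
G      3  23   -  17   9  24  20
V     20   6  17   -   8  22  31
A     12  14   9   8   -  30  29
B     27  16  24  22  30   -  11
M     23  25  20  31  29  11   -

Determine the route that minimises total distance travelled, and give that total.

Shortest round trip = 76 blocks.

D-E-G-V-A-B-M-D: 26+23+17+8+30+11+23 = 138
D-E-G-V-A-M-B-D: 26+23+17+8+29+11+27 = 141
D-E-G-V-B-A-M-D: 26+23+17+22+30+29+23 = 170
D-E-G-V-B-M-A-D: 26+23+17+22+11+29+12 = 140
D-E-G-V-M-A-B-D: 26+23+17+31+29+30+27 = 183
D-E-G-V-M-B-A-D: 26+23+17+31+11+30+12 = 150
D-E-G-A-V-B-M-D: 26+23+9+8+22+11+23 = 122
D-E-G-A-V-M-B-D: 26+23+9+8+31+11+27 = 135
… (352 more)
D-G-A-V-E-B-M-D: 3+9+8+6+16+11+23 = 76  ← best
The minimum is 76.
One optimal route: D → G → A → V → E → B → M → D (or its reverse).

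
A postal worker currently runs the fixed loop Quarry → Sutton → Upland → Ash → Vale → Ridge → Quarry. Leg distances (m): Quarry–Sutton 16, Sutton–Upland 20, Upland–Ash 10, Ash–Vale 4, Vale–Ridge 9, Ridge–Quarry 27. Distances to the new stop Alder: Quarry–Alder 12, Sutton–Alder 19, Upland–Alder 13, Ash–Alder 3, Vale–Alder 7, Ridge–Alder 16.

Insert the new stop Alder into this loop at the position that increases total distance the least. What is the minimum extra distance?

+1 m — insert Alder between Ridge and Quarry.

Insertion cost between consecutive stops i–j is d(i,Alder) + d(Alder,j) − d(i,j):
  between Quarry and Sutton: 12 + 19 − 16 = 15
  between Sutton and Upland: 19 + 13 − 20 = 12
  between Upland and Ash: 13 + 3 − 10 = 6
  between Ash and Vale: 3 + 7 − 4 = 6
  between Vale and Ridge: 7 + 16 − 9 = 14
  between Ridge and Quarry: 16 + 12 − 27 = 1
Cheapest insertion is between Ridge and Quarry, adding 1.
New total = 86 + 1 = 87.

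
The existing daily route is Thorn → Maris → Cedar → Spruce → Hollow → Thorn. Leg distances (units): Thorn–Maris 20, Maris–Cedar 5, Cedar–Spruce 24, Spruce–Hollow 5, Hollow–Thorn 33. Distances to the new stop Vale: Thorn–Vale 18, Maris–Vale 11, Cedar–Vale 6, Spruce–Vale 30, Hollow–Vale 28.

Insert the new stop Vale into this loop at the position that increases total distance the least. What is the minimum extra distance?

Insertion cost between consecutive stops i–j is d(i,Vale) + d(Vale,j) − d(i,j):
  between Thorn and Maris: 18 + 11 − 20 = 9
  between Maris and Cedar: 11 + 6 − 5 = 12
  between Cedar and Spruce: 6 + 30 − 24 = 12
  between Spruce and Hollow: 30 + 28 − 5 = 53
  between Hollow and Thorn: 28 + 18 − 33 = 13
Cheapest insertion is between Thorn and Maris, adding 9.
New total = 87 + 9 = 96.

Minimum extra distance: 9, inserting Vale between Thorn and Maris.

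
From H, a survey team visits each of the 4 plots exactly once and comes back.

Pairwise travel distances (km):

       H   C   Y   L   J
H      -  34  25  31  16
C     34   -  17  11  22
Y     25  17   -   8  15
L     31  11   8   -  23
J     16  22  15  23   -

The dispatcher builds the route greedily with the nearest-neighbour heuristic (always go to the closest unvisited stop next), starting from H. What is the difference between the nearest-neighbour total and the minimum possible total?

H: J=16, Y=25, L=31, C=34 ⇒ J
J: Y=15, C=22, L=23 ⇒ Y
Y: L=8, C=17 ⇒ L
L: C=11 ⇒ C
NN route H → J → Y → L → C → H costs 84.
Optimal: H → Y → L → C → J → H costs 82 (by enumerating all 12 distinct tours).
Excess = 84 − 82 = 2.

The nearest-neighbour route is 2 km longer than optimal.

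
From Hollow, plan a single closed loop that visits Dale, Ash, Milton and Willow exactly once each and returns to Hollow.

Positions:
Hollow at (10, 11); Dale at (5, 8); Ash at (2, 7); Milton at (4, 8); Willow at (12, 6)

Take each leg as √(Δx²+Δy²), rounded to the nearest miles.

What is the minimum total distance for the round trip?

Hollow - Dale - Ash - Milton - Willow - Hollow: 6+3+2+8+5 = 24
Hollow - Dale - Ash - Willow - Milton - Hollow: 6+3+10+8+7 = 34
Hollow - Dale - Milton - Ash - Willow - Hollow: 6+1+2+10+5 = 24
Hollow - Dale - Milton - Willow - Ash - Hollow: 6+1+8+10+9 = 34
Hollow - Dale - Willow - Ash - Milton - Hollow: 6+7+10+2+7 = 32
Hollow - Dale - Willow - Milton - Ash - Hollow: 6+7+8+2+9 = 32
Hollow - Ash - Dale - Milton - Willow - Hollow: 9+3+1+8+5 = 26
Hollow - Ash - Dale - Willow - Milton - Hollow: 9+3+7+8+7 = 34
Hollow - Ash - Milton - Dale - Willow - Hollow: 9+2+1+7+5 = 24
Hollow - Ash - Willow - Dale - Milton - Hollow: 9+10+7+1+7 = 34
Hollow - Milton - Dale - Ash - Willow - Hollow: 7+1+3+10+5 = 26
Hollow - Milton - Ash - Dale - Willow - Hollow: 7+2+3+7+5 = 24
The minimum is 24.
One optimal route: Hollow → Dale → Ash → Milton → Willow → Hollow (or its reverse).

Shortest round trip = 24 miles.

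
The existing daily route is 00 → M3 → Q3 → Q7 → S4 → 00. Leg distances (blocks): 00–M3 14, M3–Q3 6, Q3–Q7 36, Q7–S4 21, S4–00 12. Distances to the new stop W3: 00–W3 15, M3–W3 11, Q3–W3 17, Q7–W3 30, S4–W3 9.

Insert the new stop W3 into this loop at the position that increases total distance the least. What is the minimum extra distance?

Adding 11 blocks by placing W3 on the Q3–Q7 leg.

Insertion cost between consecutive stops i–j is d(i,W3) + d(W3,j) − d(i,j):
  between 00 and M3: 15 + 11 − 14 = 12
  between M3 and Q3: 11 + 17 − 6 = 22
  between Q3 and Q7: 17 + 30 − 36 = 11
  between Q7 and S4: 30 + 9 − 21 = 18
  between S4 and 00: 9 + 15 − 12 = 12
Cheapest insertion is between Q3 and Q7, adding 11.
New total = 89 + 11 = 100.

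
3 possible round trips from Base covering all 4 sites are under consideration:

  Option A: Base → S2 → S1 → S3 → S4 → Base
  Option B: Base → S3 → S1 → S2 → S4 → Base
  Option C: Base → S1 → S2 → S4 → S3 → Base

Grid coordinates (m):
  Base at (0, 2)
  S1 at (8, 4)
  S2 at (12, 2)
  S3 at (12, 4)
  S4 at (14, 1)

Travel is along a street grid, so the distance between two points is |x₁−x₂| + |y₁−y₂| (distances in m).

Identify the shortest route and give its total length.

Option A: 12 + 6 + 4 + 5 + 15 = 42
Option B: 14 + 4 + 6 + 3 + 15 = 42
Option C: 10 + 6 + 3 + 5 + 14 = 38

38 m — Option C is the shortest.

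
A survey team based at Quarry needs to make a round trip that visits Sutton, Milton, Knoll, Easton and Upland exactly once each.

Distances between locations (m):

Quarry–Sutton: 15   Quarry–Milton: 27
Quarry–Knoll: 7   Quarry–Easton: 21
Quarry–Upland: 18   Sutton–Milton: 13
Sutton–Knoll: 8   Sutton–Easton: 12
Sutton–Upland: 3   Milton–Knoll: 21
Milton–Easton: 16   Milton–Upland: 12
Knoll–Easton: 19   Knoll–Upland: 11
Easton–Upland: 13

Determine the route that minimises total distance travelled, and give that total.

Shortest round trip = 67 m.

With 5 stops there are 5!/2 = 60 distinct round trips (a route and its reverse cost the same).
Quarry-Sutton-Milton-Knoll-Easton-Upland-Quarry: 15+13+21+19+13+18 = 99
Quarry-Sutton-Milton-Knoll-Upland-Easton-Quarry: 15+13+21+11+13+21 = 94
Quarry-Sutton-Milton-Easton-Knoll-Upland-Quarry: 15+13+16+19+11+18 = 92
Quarry-Sutton-Milton-Easton-Upland-Knoll-Quarry: 15+13+16+13+11+7 = 75
Quarry-Sutton-Milton-Upland-Knoll-Easton-Quarry: 15+13+12+11+19+21 = 91
Quarry-Sutton-Milton-Upland-Easton-Knoll-Quarry: 15+13+12+13+19+7 = 79
Quarry-Sutton-Knoll-Milton-Easton-Upland-Quarry: 15+8+21+16+13+18 = 91
Quarry-Sutton-Knoll-Milton-Upland-Easton-Quarry: 15+8+21+12+13+21 = 90
Quarry-Sutton-Knoll-Easton-Milton-Upland-Quarry: 15+8+19+16+12+18 = 88
Quarry-Sutton-Knoll-Easton-Upland-Milton-Quarry: 15+8+19+13+12+27 = 94
Quarry-Sutton-Knoll-Upland-Milton-Easton-Quarry: 15+8+11+12+16+21 = 83
Quarry-Sutton-Knoll-Upland-Easton-Milton-Quarry: 15+8+11+13+16+27 = 90
Quarry-Sutton-Easton-Milton-Knoll-Upland-Quarry: 15+12+16+21+11+18 = 93
Quarry-Sutton-Easton-Milton-Upland-Knoll-Quarry: 15+12+16+12+11+7 = 73
… (46 more)
Quarry-Knoll-Sutton-Upland-Milton-Easton-Quarry: 7+8+3+12+16+21 = 67  ← best
The minimum is 67.
One optimal route: Quarry → Knoll → Sutton → Upland → Milton → Easton → Quarry (or its reverse).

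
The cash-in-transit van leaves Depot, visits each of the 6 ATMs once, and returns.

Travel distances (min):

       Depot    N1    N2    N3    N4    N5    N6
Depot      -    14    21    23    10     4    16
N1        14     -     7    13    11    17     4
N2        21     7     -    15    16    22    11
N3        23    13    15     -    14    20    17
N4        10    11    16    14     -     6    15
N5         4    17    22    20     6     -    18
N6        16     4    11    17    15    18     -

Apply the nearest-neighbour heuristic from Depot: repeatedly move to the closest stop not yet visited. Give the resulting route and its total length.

From Depot: distances to unvisited — N5=4, N4=10, N1=14, N6=16, N2=21, N3=23. Nearest is N5 (4).
From N5: distances to unvisited — N4=6, N1=17, N6=18, N3=20, N2=22. Nearest is N4 (6).
From N4: distances to unvisited — N1=11, N3=14, N6=15, N2=16. Nearest is N1 (11).
From N1: distances to unvisited — N6=4, N2=7, N3=13. Nearest is N6 (4).
From N6: distances to unvisited — N2=11, N3=17. Nearest is N2 (11).
From N2: distances to unvisited — N3=15. Nearest is N3 (15).
Return N3→Depot: 23.
Total = 4 + 6 + 11 + 4 + 11 + 15 + 23 = 74.

74 min along Depot → N5 → N4 → N1 → N6 → N2 → N3 → Depot.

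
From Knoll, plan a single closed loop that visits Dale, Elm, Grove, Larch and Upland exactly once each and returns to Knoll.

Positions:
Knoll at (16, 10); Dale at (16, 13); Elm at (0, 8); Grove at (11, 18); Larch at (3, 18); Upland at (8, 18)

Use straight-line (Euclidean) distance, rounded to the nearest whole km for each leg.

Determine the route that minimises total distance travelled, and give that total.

Knoll-Dale-Elm-Grove-Larch-Upland-Knoll: 3+17+15+8+5+11 = 59
Knoll-Dale-Elm-Grove-Upland-Larch-Knoll: 3+17+15+3+5+15 = 58
Knoll-Dale-Elm-Larch-Grove-Upland-Knoll: 3+17+10+8+3+11 = 52
Knoll-Dale-Elm-Larch-Upland-Grove-Knoll: 3+17+10+5+3+9 = 47
Knoll-Dale-Elm-Upland-Grove-Larch-Knoll: 3+17+13+3+8+15 = 59
Knoll-Dale-Elm-Upland-Larch-Grove-Knoll: 3+17+13+5+8+9 = 55
Knoll-Dale-Grove-Elm-Larch-Upland-Knoll: 3+7+15+10+5+11 = 51
Knoll-Dale-Grove-Elm-Upland-Larch-Knoll: 3+7+15+13+5+15 = 58
Knoll-Dale-Grove-Larch-Elm-Upland-Knoll: 3+7+8+10+13+11 = 52
Knoll-Dale-Grove-Larch-Upland-Elm-Knoll: 3+7+8+5+13+16 = 52
Knoll-Dale-Grove-Upland-Elm-Larch-Knoll: 3+7+3+13+10+15 = 51
Knoll-Dale-Grove-Upland-Larch-Elm-Knoll: 3+7+3+5+10+16 = 44
Knoll-Dale-Larch-Elm-Grove-Upland-Knoll: 3+14+10+15+3+11 = 56
Knoll-Dale-Larch-Elm-Upland-Grove-Knoll: 3+14+10+13+3+9 = 52
… (46 more)
The minimum is 44.
One optimal route: Knoll → Dale → Grove → Upland → Larch → Elm → Knoll (or its reverse).

Shortest round trip = 44 km.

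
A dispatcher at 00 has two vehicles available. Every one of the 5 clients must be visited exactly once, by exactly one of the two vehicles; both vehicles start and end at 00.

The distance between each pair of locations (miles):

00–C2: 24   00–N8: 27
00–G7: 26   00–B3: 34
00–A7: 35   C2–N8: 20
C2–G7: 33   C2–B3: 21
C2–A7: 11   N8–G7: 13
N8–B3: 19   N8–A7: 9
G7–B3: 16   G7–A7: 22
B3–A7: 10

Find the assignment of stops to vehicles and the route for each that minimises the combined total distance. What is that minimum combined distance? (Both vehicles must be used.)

Check every non-empty split of the stops between the two vehicles; for each half take its own optimal tour:
  {C2} + {N8, G7, B3, A7}: 48 + 88 = 136
  {N8} + {C2, G7, B3, A7}: 54 + 87 = 141
  {C2, N8} + {G7, B3, A7}: 71 + 87 = 158
  {G7} + {C2, N8, B3, A7}: 52 + 91 = 143
  {C2, G7} + {N8, B3, A7}: 83 + 80 = 163
  {N8, G7} + {C2, B3, A7}: 66 + 79 = 145
  … (15 splits in total)
Best: vehicle 1 00 → C2 → 00 = 48; vehicle 2 00 → N8 → A7 → B3 → G7 → 00 = 88; combined 136.

Minimum combined distance: 136 miles.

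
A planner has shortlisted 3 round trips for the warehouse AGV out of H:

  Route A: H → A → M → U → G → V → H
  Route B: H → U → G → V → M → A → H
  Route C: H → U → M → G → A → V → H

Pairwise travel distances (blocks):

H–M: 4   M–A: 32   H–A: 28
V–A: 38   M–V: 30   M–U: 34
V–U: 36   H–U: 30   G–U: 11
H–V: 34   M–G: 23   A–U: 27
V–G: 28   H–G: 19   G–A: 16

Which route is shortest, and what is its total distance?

Route A: 28 + 32 + 34 + 11 + 28 + 34 = 167
Route B: 30 + 11 + 28 + 30 + 32 + 28 = 159
Route C: 30 + 34 + 23 + 16 + 38 + 34 = 175

159 blocks — Route B is the shortest.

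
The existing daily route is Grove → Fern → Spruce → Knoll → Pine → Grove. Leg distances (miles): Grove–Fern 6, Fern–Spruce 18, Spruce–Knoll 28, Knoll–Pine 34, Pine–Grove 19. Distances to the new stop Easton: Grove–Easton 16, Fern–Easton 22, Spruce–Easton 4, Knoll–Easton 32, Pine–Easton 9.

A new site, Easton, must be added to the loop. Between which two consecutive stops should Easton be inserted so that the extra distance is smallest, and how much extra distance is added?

Insertion cost between consecutive stops i–j is d(i,Easton) + d(Easton,j) − d(i,j):
  between Grove and Fern: 16 + 22 − 6 = 32
  between Fern and Spruce: 22 + 4 − 18 = 8
  between Spruce and Knoll: 4 + 32 − 28 = 8
  between Knoll and Pine: 32 + 9 − 34 = 7
  between Pine and Grove: 9 + 16 − 19 = 6
Cheapest insertion is between Pine and Grove, adding 6.
New total = 105 + 6 = 111.

+6 miles — insert Easton between Pine and Grove.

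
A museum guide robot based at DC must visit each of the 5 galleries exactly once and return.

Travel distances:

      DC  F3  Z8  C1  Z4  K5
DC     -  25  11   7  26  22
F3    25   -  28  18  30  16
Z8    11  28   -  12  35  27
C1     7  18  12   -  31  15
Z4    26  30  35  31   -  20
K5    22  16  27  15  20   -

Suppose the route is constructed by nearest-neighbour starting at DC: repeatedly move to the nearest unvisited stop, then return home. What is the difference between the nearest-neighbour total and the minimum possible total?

From DC: C1=7, Z8=11, K5=22, F3=25, Z4=26 → choose C1 (7).
From C1: Z8=12, K5=15, F3=18, Z4=31 → choose Z8 (12).
From Z8: K5=27, F3=28, Z4=35 → choose K5 (27).
From K5: F3=16, Z4=20 → choose F3 (16).
From F3: Z4=30 → choose Z4 (30).
NN route DC → C1 → Z8 → K5 → F3 → Z4 → DC costs 118.
Optimal: DC → Z8 → C1 → F3 → K5 → Z4 → DC costs 103 (by enumerating all 60 distinct tours).
Excess = 118 − 103 = 15.

Excess over optimum: 15.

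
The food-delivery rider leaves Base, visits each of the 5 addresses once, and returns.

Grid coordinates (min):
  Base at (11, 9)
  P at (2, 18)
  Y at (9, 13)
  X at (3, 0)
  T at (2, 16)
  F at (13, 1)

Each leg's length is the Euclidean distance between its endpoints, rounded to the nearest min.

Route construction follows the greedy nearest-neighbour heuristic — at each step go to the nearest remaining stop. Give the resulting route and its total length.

At Base the remaining stops are Y 4, F 8, T 11, X 12, P 13; go to Y.
At Y the remaining stops are T 8, P 9, F 13, X 14; go to T.
At T the remaining stops are P 2, X 16, F 19; go to P.
At P the remaining stops are X 18, F 20; go to X.
At X the remaining stops are F 10; go to F.
Return F→Base: 8.
Total = 4 + 8 + 2 + 18 + 10 + 8 = 50.

Nearest-neighbour total = 50 min; route Base → Y → T → P → X → F → Base.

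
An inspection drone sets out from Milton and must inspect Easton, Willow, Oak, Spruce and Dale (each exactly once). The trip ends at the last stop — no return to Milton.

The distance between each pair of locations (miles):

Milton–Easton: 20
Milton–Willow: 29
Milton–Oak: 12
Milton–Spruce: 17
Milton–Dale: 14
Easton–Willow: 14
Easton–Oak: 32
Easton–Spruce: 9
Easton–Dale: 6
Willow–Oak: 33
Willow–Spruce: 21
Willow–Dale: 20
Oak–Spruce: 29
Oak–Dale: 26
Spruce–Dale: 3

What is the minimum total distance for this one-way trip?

There are 5! = 120 possible orderings.
Milton→Easton→Willow→Oak→Spruce→Dale: 20+14+33+29+3 = 99
Milton→Easton→Willow→Oak→Dale→Spruce: 20+14+33+26+3 = 96
Milton→Easton→Willow→Spruce→Oak→Dale: 20+14+21+29+26 = 110
Milton→Easton→Willow→Spruce→Dale→Oak: 20+14+21+3+26 = 84
Milton→Easton→Willow→Dale→Oak→Spruce: 20+14+20+26+29 = 109
Milton→Easton→Willow→Dale→Spruce→Oak: 20+14+20+3+29 = 86
Milton→Easton→Oak→Willow→Spruce→Dale: 20+32+33+21+3 = 109
Milton→Easton→Oak→Willow→Dale→Spruce: 20+32+33+20+3 = 108
Milton→Easton→Oak→Spruce→Willow→Dale: 20+32+29+21+20 = 122
Milton→Easton→Oak→Spruce→Dale→Willow: 20+32+29+3+20 = 104
Milton→Easton→Oak→Dale→Willow→Spruce: 20+32+26+20+21 = 119
Milton→Easton→Oak→Dale→Spruce→Willow: 20+32+26+3+21 = 102
Milton→Easton→Spruce→Willow→Oak→Dale: 20+9+21+33+26 = 109
Milton→Easton→Spruce→Willow→Dale→Oak: 20+9+21+20+26 = 96
… (106 more)
Milton→Oak→Spruce→Dale→Easton→Willow: 12+29+3+6+14 = 64  ← best
The minimum is 64.
One shortest path: Milton → Oak → Spruce → Dale → Easton → Willow.

64 miles — the minimum one-way total.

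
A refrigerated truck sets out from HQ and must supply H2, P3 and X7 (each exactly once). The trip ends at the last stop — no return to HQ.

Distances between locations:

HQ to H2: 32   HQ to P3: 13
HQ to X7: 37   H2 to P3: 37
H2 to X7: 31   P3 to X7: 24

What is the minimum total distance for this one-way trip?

68 — the minimum one-way total.

There are 3! = 6 possible orderings.
HQ → H2 → P3 → X7: 32+37+24 = 93
HQ → H2 → X7 → P3: 32+31+24 = 87
HQ → P3 → H2 → X7: 13+37+31 = 81
HQ → P3 → X7 → H2: 13+24+31 = 68
HQ → X7 → H2 → P3: 37+31+37 = 105
HQ → X7 → P3 → H2: 37+24+37 = 98
The minimum is 68.
One shortest path: HQ → P3 → X7 → H2.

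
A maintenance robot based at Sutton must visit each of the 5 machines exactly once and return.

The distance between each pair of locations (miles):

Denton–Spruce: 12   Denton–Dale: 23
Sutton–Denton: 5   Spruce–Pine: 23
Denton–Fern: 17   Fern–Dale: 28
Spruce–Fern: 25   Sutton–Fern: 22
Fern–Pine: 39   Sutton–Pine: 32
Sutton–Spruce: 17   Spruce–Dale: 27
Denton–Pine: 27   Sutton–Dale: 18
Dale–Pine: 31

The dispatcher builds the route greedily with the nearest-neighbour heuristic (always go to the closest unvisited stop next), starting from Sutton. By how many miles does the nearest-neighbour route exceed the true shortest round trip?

Sutton: Denton=5, Spruce=17, Dale=18, Fern=22, Pine=32 ⇒ Denton
Denton: Spruce=12, Fern=17, Dale=23, Pine=27 ⇒ Spruce
Spruce: Pine=23, Fern=25, Dale=27 ⇒ Pine
Pine: Dale=31, Fern=39 ⇒ Dale
Dale: Fern=28 ⇒ Fern
NN route Sutton → Denton → Spruce → Pine → Dale → Fern → Sutton costs 121.
Optimal: Sutton → Denton → Fern → Spruce → Pine → Dale → Sutton costs 119 (by enumerating all 60 distinct tours).
Excess = 121 − 119 = 2.

The nearest-neighbour route is 2 miles longer than optimal.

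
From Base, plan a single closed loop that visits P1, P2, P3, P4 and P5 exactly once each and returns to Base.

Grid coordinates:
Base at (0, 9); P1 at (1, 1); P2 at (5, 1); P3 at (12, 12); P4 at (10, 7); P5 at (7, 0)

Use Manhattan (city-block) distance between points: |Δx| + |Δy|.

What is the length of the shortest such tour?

Shortest round trip = 48.

With 5 stops there are 5!/2 = 60 distinct round trips (a route and its reverse cost the same).
Base - P1 - P2 - P3 - P4 - P5 - Base: 9+4+18+7+10+16 = 64
Base - P1 - P2 - P3 - P5 - P4 - Base: 9+4+18+17+10+12 = 70
Base - P1 - P2 - P4 - P3 - P5 - Base: 9+4+11+7+17+16 = 64
Base - P1 - P2 - P4 - P5 - P3 - Base: 9+4+11+10+17+15 = 66
Base - P1 - P2 - P5 - P3 - P4 - Base: 9+4+3+17+7+12 = 52
Base - P1 - P2 - P5 - P4 - P3 - Base: 9+4+3+10+7+15 = 48
Base - P1 - P3 - P2 - P4 - P5 - Base: 9+22+18+11+10+16 = 86
Base - P1 - P3 - P2 - P5 - P4 - Base: 9+22+18+3+10+12 = 74
Base - P1 - P3 - P4 - P2 - P5 - Base: 9+22+7+11+3+16 = 68
Base - P1 - P3 - P4 - P5 - P2 - Base: 9+22+7+10+3+13 = 64
Base - P1 - P3 - P5 - P2 - P4 - Base: 9+22+17+3+11+12 = 74
Base - P1 - P3 - P5 - P4 - P2 - Base: 9+22+17+10+11+13 = 82
Base - P1 - P4 - P2 - P3 - P5 - Base: 9+15+11+18+17+16 = 86
Base - P1 - P4 - P2 - P5 - P3 - Base: 9+15+11+3+17+15 = 70
… (46 more)
The minimum is 48.
One optimal route: Base → P1 → P2 → P5 → P4 → P3 → Base (or its reverse).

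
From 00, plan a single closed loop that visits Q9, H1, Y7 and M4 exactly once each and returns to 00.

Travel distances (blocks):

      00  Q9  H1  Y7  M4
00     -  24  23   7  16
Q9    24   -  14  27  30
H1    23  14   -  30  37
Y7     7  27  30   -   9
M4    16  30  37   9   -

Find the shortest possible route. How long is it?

With 4 stops there are 4!/2 = 12 distinct round trips (a route and its reverse cost the same).
00 → Q9 → H1 → Y7 → M4 → 00: 24+14+30+9+16 = 93
00 → Q9 → H1 → M4 → Y7 → 00: 24+14+37+9+7 = 91
00 → Q9 → Y7 → H1 → M4 → 00: 24+27+30+37+16 = 134
00 → Q9 → Y7 → M4 → H1 → 00: 24+27+9+37+23 = 120
00 → Q9 → M4 → H1 → Y7 → 00: 24+30+37+30+7 = 128
00 → Q9 → M4 → Y7 → H1 → 00: 24+30+9+30+23 = 116
00 → H1 → Q9 → Y7 → M4 → 00: 23+14+27+9+16 = 89
00 → H1 → Q9 → M4 → Y7 → 00: 23+14+30+9+7 = 83
00 → H1 → Y7 → Q9 → M4 → 00: 23+30+27+30+16 = 126
00 → H1 → M4 → Q9 → Y7 → 00: 23+37+30+27+7 = 124
00 → Y7 → Q9 → H1 → M4 → 00: 7+27+14+37+16 = 101
00 → Y7 → H1 → Q9 → M4 → 00: 7+30+14+30+16 = 97
The minimum is 83.
One optimal route: 00 → H1 → Q9 → M4 → Y7 → 00 (or its reverse).

Shortest round trip = 83 blocks.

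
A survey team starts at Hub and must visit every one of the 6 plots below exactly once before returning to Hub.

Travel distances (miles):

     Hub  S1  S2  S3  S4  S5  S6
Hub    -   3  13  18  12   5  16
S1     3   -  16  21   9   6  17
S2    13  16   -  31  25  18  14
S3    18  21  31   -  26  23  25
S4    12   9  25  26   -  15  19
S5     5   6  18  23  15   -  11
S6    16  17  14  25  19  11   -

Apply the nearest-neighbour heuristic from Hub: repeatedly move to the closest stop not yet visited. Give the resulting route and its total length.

Nearest-neighbour total = 103 miles; route Hub → S1 → S5 → S6 → S2 → S4 → S3 → Hub.

Hub → [S1:3 / S5:5 / S4:12 / S2:13 / S6:16 / S3:18] → S1 (3)
S1 → [S5:6 / S4:9 / S2:16 / S6:17 / S3:21] → S5 (6)
S5 → [S6:11 / S4:15 / S2:18 / S3:23] → S6 (11)
S6 → [S2:14 / S4:19 / S3:25] → S2 (14)
S2 → [S4:25 / S3:31] → S4 (25)
S4 → [S3:26] → S3 (26)
Return S3→Hub: 18.
Total = 3 + 6 + 11 + 14 + 25 + 26 + 18 = 103.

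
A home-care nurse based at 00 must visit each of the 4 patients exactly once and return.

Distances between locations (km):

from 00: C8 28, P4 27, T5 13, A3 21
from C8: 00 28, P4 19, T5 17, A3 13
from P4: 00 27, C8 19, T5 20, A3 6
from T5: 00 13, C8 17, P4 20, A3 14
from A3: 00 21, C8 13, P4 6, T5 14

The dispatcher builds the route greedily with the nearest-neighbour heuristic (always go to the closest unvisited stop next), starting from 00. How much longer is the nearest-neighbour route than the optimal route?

From 00: T5=13, A3=21, P4=27, C8=28 → choose T5 (13).
From T5: A3=14, C8=17, P4=20 → choose A3 (14).
From A3: P4=6, C8=13 → choose P4 (6).
From P4: C8=19 → choose C8 (19).
NN route 00 → T5 → A3 → P4 → C8 → 00 costs 80.
Optimal: 00 → P4 → A3 → C8 → T5 → 00 costs 76 (by enumerating all 12 distinct tours).
Excess = 80 − 76 = 4.

Excess over optimum: 4 km.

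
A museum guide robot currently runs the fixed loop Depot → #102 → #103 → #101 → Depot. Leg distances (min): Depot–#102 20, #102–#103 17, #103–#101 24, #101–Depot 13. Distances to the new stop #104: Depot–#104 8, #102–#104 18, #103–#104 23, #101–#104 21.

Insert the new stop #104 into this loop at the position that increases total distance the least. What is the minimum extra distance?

Insertion cost between consecutive stops i–j is d(i,#104) + d(#104,j) − d(i,j):
  between Depot and #102: 8 + 18 − 20 = 6
  between #102 and #103: 18 + 23 − 17 = 24
  between #103 and #101: 23 + 21 − 24 = 20
  between #101 and Depot: 21 + 8 − 13 = 16
Cheapest insertion is between Depot and #102, adding 6.
New total = 74 + 6 = 80.

+6 min — insert #104 between Depot and #102.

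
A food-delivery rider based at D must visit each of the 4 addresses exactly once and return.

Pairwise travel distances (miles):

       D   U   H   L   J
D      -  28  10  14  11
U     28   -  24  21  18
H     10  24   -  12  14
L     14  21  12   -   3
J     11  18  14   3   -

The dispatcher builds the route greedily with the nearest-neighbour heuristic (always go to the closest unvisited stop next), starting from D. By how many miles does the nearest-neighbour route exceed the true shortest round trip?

From D: H=10, J=11, L=14, U=28 → choose H (10).
From H: L=12, J=14, U=24 → choose L (12).
From L: J=3, U=21 → choose J (3).
From J: U=18 → choose U (18).
NN route D → H → L → J → U → D costs 71.
Optimal: D → H → U → L → J → D costs 69 (by enumerating all 12 distinct tours).
Excess = 71 − 69 = 2.

Excess over optimum: 2 miles.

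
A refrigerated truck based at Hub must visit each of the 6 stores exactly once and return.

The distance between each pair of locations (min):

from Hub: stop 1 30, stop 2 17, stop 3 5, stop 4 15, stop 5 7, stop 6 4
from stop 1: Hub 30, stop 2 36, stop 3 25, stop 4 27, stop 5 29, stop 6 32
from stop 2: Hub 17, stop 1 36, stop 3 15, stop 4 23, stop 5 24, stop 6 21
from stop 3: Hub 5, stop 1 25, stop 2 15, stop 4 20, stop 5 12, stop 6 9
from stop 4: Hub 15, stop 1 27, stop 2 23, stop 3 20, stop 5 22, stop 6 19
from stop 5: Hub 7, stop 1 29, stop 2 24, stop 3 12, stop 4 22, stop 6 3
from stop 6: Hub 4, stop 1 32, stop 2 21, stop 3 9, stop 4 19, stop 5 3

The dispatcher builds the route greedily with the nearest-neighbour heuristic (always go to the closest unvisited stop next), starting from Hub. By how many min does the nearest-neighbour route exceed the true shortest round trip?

From Hub: stop 6=4, stop 3=5, stop 5=7, stop 4=15, stop 2=17, stop 1=30 → choose stop 6 (4).
From stop 6: stop 5=3, stop 3=9, stop 4=19, stop 2=21, stop 1=32 → choose stop 5 (3).
From stop 5: stop 3=12, stop 4=22, stop 2=24, stop 1=29 → choose stop 3 (12).
From stop 3: stop 2=15, stop 4=20, stop 1=25 → choose stop 2 (15).
From stop 2: stop 4=23, stop 1=36 → choose stop 4 (23).
From stop 4: stop 1=27 → choose stop 1 (27).
NN route Hub → stop 6 → stop 5 → stop 3 → stop 2 → stop 4 → stop 1 → Hub costs 114.
Optimal: Hub → stop 3 → stop 2 → stop 4 → stop 1 → stop 5 → stop 6 → Hub costs 106 (by enumerating all 360 distinct tours).
Excess = 114 − 106 = 8.

8 min longer than the optimal tour.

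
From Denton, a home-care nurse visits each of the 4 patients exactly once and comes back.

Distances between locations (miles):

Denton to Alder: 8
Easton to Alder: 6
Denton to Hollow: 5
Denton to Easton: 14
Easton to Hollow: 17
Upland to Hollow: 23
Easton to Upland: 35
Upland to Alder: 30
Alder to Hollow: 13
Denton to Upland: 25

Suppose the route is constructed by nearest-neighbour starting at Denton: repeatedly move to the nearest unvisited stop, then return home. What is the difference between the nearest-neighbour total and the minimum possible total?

Denton: Hollow=5, Alder=8, Easton=14, Upland=25 ⇒ Hollow
Hollow: Alder=13, Easton=17, Upland=23 ⇒ Alder
Alder: Easton=6, Upland=30 ⇒ Easton
Easton: Upland=35 ⇒ Upland
NN route Denton → Hollow → Alder → Easton → Upland → Denton costs 84.
Optimal: Denton → Alder → Easton → Upland → Hollow → Denton costs 77 (by enumerating all 12 distinct tours).
Excess = 84 − 77 = 7.

Excess over optimum: 7 miles.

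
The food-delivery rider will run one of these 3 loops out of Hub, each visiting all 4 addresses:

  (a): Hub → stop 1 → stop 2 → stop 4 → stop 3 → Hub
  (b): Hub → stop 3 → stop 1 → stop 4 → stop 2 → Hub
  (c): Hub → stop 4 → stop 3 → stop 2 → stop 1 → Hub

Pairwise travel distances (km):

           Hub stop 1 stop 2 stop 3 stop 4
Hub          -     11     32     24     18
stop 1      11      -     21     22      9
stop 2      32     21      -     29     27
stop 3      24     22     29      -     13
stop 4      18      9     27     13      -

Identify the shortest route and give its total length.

(a): 11 + 21 + 27 + 13 + 24 = 96
(b): 24 + 22 + 9 + 27 + 32 = 114
(c): 18 + 13 + 29 + 21 + 11 = 92

92 km — (c) is the shortest.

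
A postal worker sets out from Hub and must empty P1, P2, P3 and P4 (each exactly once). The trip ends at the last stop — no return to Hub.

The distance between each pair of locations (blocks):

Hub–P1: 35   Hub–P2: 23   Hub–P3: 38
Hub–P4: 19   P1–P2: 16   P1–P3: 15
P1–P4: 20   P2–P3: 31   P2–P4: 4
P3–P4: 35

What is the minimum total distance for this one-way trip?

Minimum one-way distance = 54 blocks.

There are 4! = 24 possible orderings.
Hub → P1 → P2 → P3 → P4: 35+16+31+35 = 117
Hub → P1 → P2 → P4 → P3: 35+16+4+35 = 90
Hub → P1 → P3 → P2 → P4: 35+15+31+4 = 85
Hub → P1 → P3 → P4 → P2: 35+15+35+4 = 89
Hub → P1 → P4 → P2 → P3: 35+20+4+31 = 90
Hub → P1 → P4 → P3 → P2: 35+20+35+31 = 121
Hub → P2 → P1 → P3 → P4: 23+16+15+35 = 89
Hub → P2 → P1 → P4 → P3: 23+16+20+35 = 94
Hub → P2 → P3 → P1 → P4: 23+31+15+20 = 89
Hub → P2 → P3 → P4 → P1: 23+31+35+20 = 109
Hub → P2 → P4 → P1 → P3: 23+4+20+15 = 62
Hub → P2 → P4 → P3 → P1: 23+4+35+15 = 77
Hub → P3 → P1 → P2 → P4: 38+15+16+4 = 73
Hub → P3 → P1 → P4 → P2: 38+15+20+4 = 77
… (10 more)
Hub → P4 → P2 → P1 → P3: 19+4+16+15 = 54  ← best
The minimum is 54.
One shortest path: Hub → P4 → P2 → P1 → P3.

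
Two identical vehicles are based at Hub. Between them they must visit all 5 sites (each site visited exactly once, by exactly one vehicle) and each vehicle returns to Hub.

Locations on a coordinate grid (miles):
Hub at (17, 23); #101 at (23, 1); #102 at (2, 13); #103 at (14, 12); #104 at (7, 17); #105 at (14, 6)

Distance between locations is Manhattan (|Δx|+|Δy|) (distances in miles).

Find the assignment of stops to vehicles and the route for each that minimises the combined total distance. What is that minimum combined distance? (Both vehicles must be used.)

112 miles — the smallest possible combined total.

There are 2^4 − 1 = 15 ways to divide the 5 stops into two non-empty groups. For each, the best each vehicle can do is its own shortest tour through its group:
  {#101} + {#102, #103, #104, #105}: 56 + 64 = 120
  {#102} + {#101, #103, #104, #105}: 50 + 76 = 126
  {#101, #102} + {#103, #104, #105}: 86 + 54 = 140
  {#103} + {#101, #102, #104, #105}: 28 + 86 = 114
  {#101, #103} + {#102, #104, #105}: 62 + 64 = 126
  {#102, #103} + {#101, #104, #105}: 52 + 76 = 128
  … (15 splits in total)
  {#102, #104} + {#101, #103, #105}: 50 + 62 = 112  ← best
Best: vehicle 1 Hub → #102 → #104 → Hub = 50; vehicle 2 Hub → #101 → #105 → #103 → Hub = 62; combined 112.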